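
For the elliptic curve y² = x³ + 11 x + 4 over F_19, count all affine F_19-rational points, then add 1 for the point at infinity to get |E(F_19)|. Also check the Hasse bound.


Affine points = {(0, 2), (0, 17), (1, 4), (1, 15), (3, 8), (3, 11), (4, 6), (4, 13), (6, 1), (6, 18), (7, 5), (7, 14), (13, 8), (13, 11), (16, 1), (16, 18), (18, 7), (18, 12)}; affine count = 18; |E(F_19)| = 19.

Discriminant check: Δ ∝ 4a³ + 27b² = 4·11³ + 27·4² = 4·1331 + 27·16 ≡ 18 (mod 19). Nonzero ⇒ E is nonsingular.
For each x ∈ F_19, compute rhs = x³ + 11·x + 4 mod 19, then count y ∈ F_19 with y² ≡ rhs.
  x = 0: rhs = 4, matching y values: 2, 17 (2 points).
  x = 1: rhs = 16, matching y values: 4, 15 (2 points).
  x = 2: rhs = 15, matching y values: none (0 points).
  x = 3: rhs = 7, matching y values: 8, 11 (2 points).
  x = 4: rhs = 17, matching y values: 6, 13 (2 points).
  x = 5: rhs = 13, matching y values: none (0 points).
  x = 6: rhs = 1, matching y values: 1, 18 (2 points).
  x = 7: rhs = 6, matching y values: 5, 14 (2 points).
  x = 8: rhs = 15, matching y values: none (0 points).
  x = 9: rhs = 15, matching y values: none (0 points).
  x = 10: rhs = 12, matching y values: none (0 points).
  x = 11: rhs = 12, matching y values: none (0 points).
  x = 12: rhs = 2, matching y values: none (0 points).
  x = 13: rhs = 7, matching y values: 8, 11 (2 points).
  x = 14: rhs = 14, matching y values: none (0 points).
  x = 15: rhs = 10, matching y values: none (0 points).
  x = 16: rhs = 1, matching y values: 1, 18 (2 points).
  x = 17: rhs = 12, matching y values: none (0 points).
  x = 18: rhs = 11, matching y values: 7, 12 (2 points).
Total affine count: 18.
Full point count |E(F_19)| = 18 + 1 = 19.
Hasse bound: |19 − (19+1)| = |-1| = 1 ≤ 2√19 ≈ 8.7178 ✓.


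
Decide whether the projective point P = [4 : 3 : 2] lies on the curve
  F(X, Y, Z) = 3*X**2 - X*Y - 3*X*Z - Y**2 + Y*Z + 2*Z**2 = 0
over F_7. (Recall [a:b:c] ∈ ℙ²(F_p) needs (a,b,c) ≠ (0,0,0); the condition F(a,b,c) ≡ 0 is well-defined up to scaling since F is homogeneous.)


F(4,3,2) ≡ 3 (mod 7); P is NOT on the curve.

Evaluate F(4, 3, 2) term-by-term (mod 7).
  3*X**2 ↦ 3·16·1·1 = 48
  -X*Y ↦ -1·4·3·1 = -12
  -3*X*Z ↦ -3·4·1·2 = -24
  -Y**2 ↦ -1·1·9·1 = -9
  Y*Z ↦ 1·1·3·2 = 6
  2*Z**2 ↦ 2·1·1·4 = 8
Sum: F(4, 3, 2) = (48) + (-12) + (-24) + (-9) + (6) + (8) = 17.
Reducing mod 7: 17 ≡ 3 (mod 7).
Since F(a, b, c) ≡ 3 ≠ 0 (mod 7), P does NOT lie on the curve.


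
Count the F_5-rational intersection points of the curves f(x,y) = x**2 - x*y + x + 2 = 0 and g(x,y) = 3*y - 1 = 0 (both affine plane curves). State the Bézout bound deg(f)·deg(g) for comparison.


Common zeros: ∅; count = 0; Bézout bound = 2.

deg(f) = 2, deg(g) = 1, so Bézout bound = 2.
Scan x ∈ F_5. For each x, list the y ∈ F_5 with f(x, y) ≡ 0 and those with g(x, y) ≡ 0 (mod 5); the common zeros in that column are the intersection.
  x = 0: f ≡ 0 at y ∈ ∅; g ≡ 0 at y ∈ {2}; common: ∅.
  x = 1: f ≡ 0 at y ∈ {4}; g ≡ 0 at y ∈ {2}; common: ∅.
  x = 2: f ≡ 0 at y ∈ {4}; g ≡ 0 at y ∈ {2}; common: ∅.
  x = 3: f ≡ 0 at y ∈ {3}; g ≡ 0 at y ∈ {2}; common: ∅.
  x = 4: f ≡ 0 at y ∈ {3}; g ≡ 0 at y ∈ {2}; common: ∅.
Collecting: common zeros = ∅, so the count is 0.
Comparison with the Bézout bound: 0 ≤ 2 = deg(f)·deg(g), as expected for curves with no common component (the affine F_5-count falls short of the bound because intersections may lie at infinity, over extension fields, or carry multiplicity).


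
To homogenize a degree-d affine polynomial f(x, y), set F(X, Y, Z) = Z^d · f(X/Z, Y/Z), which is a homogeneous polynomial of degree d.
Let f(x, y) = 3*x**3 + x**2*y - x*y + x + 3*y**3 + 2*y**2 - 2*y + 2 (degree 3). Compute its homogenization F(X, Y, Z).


F(X, Y, Z) = 3*X**3 + X**2*Y - X*Y*Z + X*Z**2 + 3*Y**3 + 2*Y**2*Z - 2*Y*Z**2 + 2*Z**3

deg(f) = 3.
Substitute x = X/Z, y = Y/Z into f, then multiply by Z^3.
  monomial 3·x^3·y^0 ↦ 3·X^3·Y^0·Z^0.
  monomial 1·x^2·y^1 ↦ 1·X^2·Y^1·Z^0.
  monomial -1·x^1·y^1 ↦ -1·X^1·Y^1·Z^1.
  monomial 1·x^1·y^0 ↦ 1·X^1·Y^0·Z^2.
  monomial 3·x^0·y^3 ↦ 3·X^0·Y^3·Z^0.
  monomial 2·x^0·y^2 ↦ 2·X^0·Y^2·Z^1.
  monomial -2·x^0·y^1 ↦ -2·X^0·Y^1·Z^2.
  monomial 2·x^0·y^0 ↦ 2·X^0·Y^0·Z^3.
Collecting: F(X, Y, Z) = 3*X**3 + X**2*Y - X*Y*Z + X*Z**2 + 3*Y**3 + 2*Y**2*Z - 2*Y*Z**2 + 2*Z**3.


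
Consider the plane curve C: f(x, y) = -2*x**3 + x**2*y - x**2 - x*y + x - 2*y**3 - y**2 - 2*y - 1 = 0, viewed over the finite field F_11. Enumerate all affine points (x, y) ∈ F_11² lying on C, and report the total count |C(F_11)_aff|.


Affine F_11-points: {(0, 5), (1, 10), (2, 1), (5, 7), (6, 4), (7, 6), (8, 9), (10, 8), (10, 9), (10, 10)}; count = 10.

For each of the 121 pairs (x, y) ∈ F_11², evaluate f(x, y) mod 11. Record the zeros.
  x = 0: [0↦10, 1↦5, 2↦8, 3↦7, 4↦1, 5↦0, 6↦3, 7↦9, 8↦6, 9↦4, 10↦2]  zeros at y ∈ {5}
  x = 1: [0↦8, 1↦3, 2↦6, 3↦5, 4↦10, 5↦9, 6↦1, 7↦7, 8↦4, 9↦2, 10↦0]  zeros at y ∈ {10}
  x = 2: [0↦3, 1↦0, 2↦5, 3↦6, 4↦2, 5↦3, 6↦8, 7↦5, 8↦4, 9↦4, 10↦4]  zeros at y ∈ {1}
  x = 3: [0↦5, 1↦6, 2↦4, 3↦9, 4↦9, 5↦3, 6↦1, 7↦2, 8↦5, 9↦9, 10↦2]  zeros at y ∈ ∅
  x = 4: [0↦2, 1↦9, 2↦2, 3↦2, 4↦8, 5↦8, 6↦1, 7↦8, 8↦6, 9↦5, 10↦4]  zeros at y ∈ ∅
  x = 5: [0↦4, 1↦8, 2↦9, 3↦6, 4↦9, 5↦6, 6↦7, 7↦0, 8↦6, 9↦2, 10↦9]  zeros at y ∈ {7}
  x = 6: [0↦10, 1↦2, 2↦2, 3↦9, 4↦0, 5↦7, 6↦7, 7↦10, 8↦4, 9↦10, 10↦5]  zeros at y ∈ {4}
  x = 7: [0↦8, 1↦1, 2↦2, 3↦10, 4↦2, 5↦10, 6↦0, 7↦4, 8↦10, 9↦6, 10↦2]  zeros at y ∈ {6}
  x = 8: [0↦8, 1↦4, 2↦8, 3↦8, 4↦3, 5↦3, 6↦7, 7↦3, 8↦1, 9↦0, 10↦10]  zeros at y ∈ {9}
  x = 9: [0↦9, 1↦10, 2↦8, 3↦2, 4↦2, 5↦7, 6↦5, 7↦6, 8↦9, 9↦2, 10↦6]  zeros at y ∈ ∅
  x = 10: [0↦10, 1↦7, 2↦1, 3↦2, 4↦9, 5↦10, 6↦4, 7↦1, 8↦0, 9↦0, 10↦0]  zeros at y ∈ {8, 9, 10}
Collecting zeros: affine points = {(0, 5), (1, 10), (2, 1), (5, 7), (6, 4), (7, 6), (8, 9), (10, 8), (10, 9), (10, 10)}.
Total count |C(F_11)_aff| = 10.


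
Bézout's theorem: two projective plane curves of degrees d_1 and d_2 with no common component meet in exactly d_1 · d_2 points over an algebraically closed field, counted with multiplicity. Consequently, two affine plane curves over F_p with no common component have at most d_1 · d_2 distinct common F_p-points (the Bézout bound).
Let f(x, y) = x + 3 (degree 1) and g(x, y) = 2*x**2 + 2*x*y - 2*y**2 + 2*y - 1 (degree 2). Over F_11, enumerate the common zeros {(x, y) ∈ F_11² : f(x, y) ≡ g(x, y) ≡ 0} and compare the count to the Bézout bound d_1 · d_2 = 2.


Common zeros: {(8, 1), (8, 8)}; count = 2; Bézout bound = 2.

deg(f) = 1, deg(g) = 2, so Bézout bound = 2.
Scan x ∈ F_11. For each x, list the y ∈ F_11 with f(x, y) ≡ 0 and those with g(x, y) ≡ 0 (mod 11); the common zeros in that column are the intersection.
  x = 0: f ≡ 0 at y ∈ ∅; g ≡ 0 at y ∈ ∅; common: ∅.
  x = 1: f ≡ 0 at y ∈ ∅; g ≡ 0 at y ∈ ∅; common: ∅.
  x = 2: f ≡ 0 at y ∈ ∅; g ≡ 0 at y ∈ {1, 2}; common: ∅.
  x = 3: f ≡ 0 at y ∈ ∅; g ≡ 0 at y ∈ ∅; common: ∅.
  x = 4: f ≡ 0 at y ∈ ∅; g ≡ 0 at y ∈ ∅; common: ∅.
  x = 5: f ≡ 0 at y ∈ ∅; g ≡ 0 at y ∈ ∅; common: ∅.
  x = 6: f ≡ 0 at y ∈ ∅; g ≡ 0 at y ∈ {8, 10}; common: ∅.
  x = 7: f ≡ 0 at y ∈ ∅; g ≡ 0 at y ∈ {2, 6}; common: ∅.
  x = 8: f ≡ 0 at y ∈ {0, 1, 2, 3, 4, 5, 6, 7, 8, 9, 10}; g ≡ 0 at y ∈ {1, 8}; common: {1, 8}.
  x = 9: f ≡ 0 at y ∈ ∅; g ≡ 0 at y ∈ {4, 6}; common: ∅.
  x = 10: f ≡ 0 at y ∈ ∅; g ≡ 0 at y ∈ ∅; common: ∅.
Collecting: common zeros = {(8, 1), (8, 8)}, so the count is 2.
Comparison with the Bézout bound: 2 ≤ 2 = deg(f)·deg(g), as expected for curves with no common component (the bound is attained).


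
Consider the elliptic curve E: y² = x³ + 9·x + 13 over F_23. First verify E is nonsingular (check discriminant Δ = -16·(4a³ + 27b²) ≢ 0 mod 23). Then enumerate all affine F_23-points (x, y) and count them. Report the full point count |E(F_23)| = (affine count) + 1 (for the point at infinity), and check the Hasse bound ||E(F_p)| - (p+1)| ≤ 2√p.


Affine points = {(0, 6), (0, 17), (1, 0), (2, 4), (2, 19), (9, 8), (9, 15), (12, 3), (12, 20), (13, 2), (13, 21), (14, 10), (14, 13), (15, 2), (15, 21), (18, 2), (18, 21), (22, 7), (22, 16)}; affine count = 19; |E(F_23)| = 20.

Discriminant check: Δ ∝ 4a³ + 27b² = 4·9³ + 27·13² = 4·729 + 27·169 ≡ 4 (mod 23). Nonzero ⇒ E is nonsingular.
For each x ∈ F_23, compute rhs = x³ + 9·x + 13 mod 23, then count y ∈ F_23 with y² ≡ rhs.
  x = 0: rhs = 13, matching y values: 6, 17 (2 points).
  x = 1: rhs = 0, matching y values: 0 (1 points).
  x = 2: rhs = 16, matching y values: 4, 19 (2 points).
  x = 3: rhs = 21, matching y values: none (0 points).
  x = 4: rhs = 21, matching y values: none (0 points).
  x = 5: rhs = 22, matching y values: none (0 points).
  x = 6: rhs = 7, matching y values: none (0 points).
  x = 7: rhs = 5, matching y values: none (0 points).
  x = 8: rhs = 22, matching y values: none (0 points).
  x = 9: rhs = 18, matching y values: 8, 15 (2 points).
  x = 10: rhs = 22, matching y values: none (0 points).
  x = 11: rhs = 17, matching y values: none (0 points).
  x = 12: rhs = 9, matching y values: 3, 20 (2 points).
  x = 13: rhs = 4, matching y values: 2, 21 (2 points).
  x = 14: rhs = 8, matching y values: 10, 13 (2 points).
  x = 15: rhs = 4, matching y values: 2, 21 (2 points).
  x = 16: rhs = 21, matching y values: none (0 points).
  x = 17: rhs = 19, matching y values: none (0 points).
  x = 18: rhs = 4, matching y values: 2, 21 (2 points).
  x = 19: rhs = 5, matching y values: none (0 points).
  x = 20: rhs = 5, matching y values: none (0 points).
  x = 21: rhs = 10, matching y values: none (0 points).
  x = 22: rhs = 3, matching y values: 7, 16 (2 points).
Total affine count: 19.
Full point count |E(F_23)| = 19 + 1 = 20.
Hasse bound: |20 − (23+1)| = |-4| = 4 ≤ 2√23 ≈ 9.5917 ✓.


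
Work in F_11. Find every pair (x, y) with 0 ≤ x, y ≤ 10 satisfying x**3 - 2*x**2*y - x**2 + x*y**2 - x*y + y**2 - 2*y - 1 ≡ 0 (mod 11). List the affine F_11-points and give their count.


Affine F_11-points: {(1, 4), (2, 7), (2, 8), (3, 4), (3, 10), (4, 3), (4, 9), (5, 0), (5, 4), (7, 3), (7, 9), (8, 9), (8, 10), (9, 1), (9, 2), (10, 10)}; count = 16.

For each of the 121 pairs (x, y) ∈ F_11², evaluate f(x, y) mod 11. Record the zeros.
  x = 0: [0↦10, 1↦9, 2↦10, 3↦2, 4↦7, 5↦3, 6↦1, 7↦1, 8↦3, 9↦7, 10↦2]  zeros at y ∈ ∅
  x = 1: [0↦10, 1↦7, 2↦8, 3↦2, 4↦0, 5↦2, 6↦8, 7↦7, 8↦10, 9↦6, 10↦6]  zeros at y ∈ {4}
  x = 2: [0↦3, 1↦5, 2↦2, 3↦5, 4↦3, 5↦7, 6↦6, 7↦0, 8↦0, 9↦6, 10↦7]  zeros at y ∈ {7, 8}
  x = 3: [0↦6, 1↦9, 2↦9, 3↦6, 4↦0, 5↦2, 6↦1, 7↦8, 8↦1, 9↦2, 10↦0]  zeros at y ∈ {4, 10}
  x = 4: [0↦3, 1↦3, 2↦2, 3↦0, 4↦8, 5↦4, 6↦10, 7↦4, 8↦8, 9↦0, 10↦2]  zeros at y ∈ {3, 9}
  x = 5: [0↦0, 1↦4, 2↦9, 3↦4, 4↦0, 5↦8, 6↦6, 7↦5, 8↦5, 9↦6, 10↦8]  zeros at y ∈ {0, 4}
  x = 6: [0↦3, 1↦7, 2↦3, 3↦2, 4↦4, 5↦9, 6↦6, 7↦6, 8↦9, 9↦4, 10↦2]  zeros at y ∈ ∅
  x = 7: [0↦7, 1↦7, 2↦1, 3↦0, 4↦4, 5↦2, 6↦5, 7↦2, 8↦4, 9↦0, 10↦1]  zeros at y ∈ {3, 9}
  x = 8: [0↦7, 1↦10, 2↦9, 3↦4, 4↦6, 5↦4, 6↦9, 7↦10, 8↦7, 9↦0, 10↦0]  zeros at y ∈ {9, 10}
  x = 9: [0↦9, 1↦0, 2↦0, 3↦9, 4↦5, 5↦10, 6↦2, 7↦3, 8↦2, 9↦10, 10↦5]  zeros at y ∈ {1, 2}
  x = 10: [0↦8, 1↦5, 2↦2, 3↦10, 4↦7, 5↦4, 6↦1, 7↦9, 8↦6, 9↦3, 10↦0]  zeros at y ∈ {10}
Collecting zeros: affine points = {(1, 4), (2, 7), (2, 8), (3, 4), (3, 10), (4, 3), (4, 9), (5, 0), (5, 4), (7, 3), (7, 9), (8, 9), (8, 10), (9, 1), (9, 2), (10, 10)}.
Total count |C(F_11)_aff| = 16.


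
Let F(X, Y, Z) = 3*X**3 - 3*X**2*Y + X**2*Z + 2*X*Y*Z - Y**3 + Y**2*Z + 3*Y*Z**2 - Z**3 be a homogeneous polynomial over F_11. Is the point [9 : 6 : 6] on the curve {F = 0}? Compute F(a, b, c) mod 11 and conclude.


F(9,6,6) ≡ 7 (mod 11); P is NOT on the curve.

Evaluate F(9, 6, 6) term-by-term (mod 11).
  3*X**3 ↦ 3·729·1·1 = 2187
  -3*X**2*Y ↦ -3·81·6·1 = -1458
  X**2*Z ↦ 1·81·1·6 = 486
  2*X*Y*Z ↦ 2·9·6·6 = 648
  -Y**3 ↦ -1·1·216·1 = -216
  Y**2*Z ↦ 1·1·36·6 = 216
  3*Y*Z**2 ↦ 3·1·6·36 = 648
  -Z**3 ↦ -1·1·1·216 = -216
Sum: F(9, 6, 6) = (2187) + (-1458) + (486) + (648) + (-216) + (216) + (648) + (-216) = 2295.
Reducing mod 11: 2295 ≡ 7 (mod 11).
Since F(a, b, c) ≡ 7 ≠ 0 (mod 11), P does NOT lie on the curve.


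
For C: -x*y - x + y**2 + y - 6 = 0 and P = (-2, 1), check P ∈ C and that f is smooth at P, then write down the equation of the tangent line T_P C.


Tangent line at P: -2*x + 5*y - 9 = 0.

Step 1: f(-2, 1) = 0, so P lies on C.
Step 2: partial derivatives
  f_x(x, y) = -y - 1, f_y(x, y) = -x + 2*y + 1.
  f_x(P) = -2, f_y(P) = 5 (gradient nonzero, so P is smooth).
Step 3: tangent line at P: -2·(x − -2) + 5·(y − 1) = 0.
Expanding: -2*x + 5*y - 9 = 0.


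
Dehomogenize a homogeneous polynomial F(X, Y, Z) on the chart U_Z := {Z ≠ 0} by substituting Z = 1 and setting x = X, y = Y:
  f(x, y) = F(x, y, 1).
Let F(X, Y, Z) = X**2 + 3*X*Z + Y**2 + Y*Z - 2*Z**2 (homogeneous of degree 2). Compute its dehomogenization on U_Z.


f(x, y) = x**2 + 3*x + y**2 + y - 2

On U_Z we set Z = 1. Each monomial c·X^i·Y^j·Z^k in F becomes c·x^i·y^j·1^k = c·x^i·y^j.
Substituting Z = 1: F(X, Y, 1) = x**2 + 3*x + y**2 + y - 2.
Note: deg(f) ≤ deg(F) = 2; strict inequality happens when F is divisible by Z (lost terms).


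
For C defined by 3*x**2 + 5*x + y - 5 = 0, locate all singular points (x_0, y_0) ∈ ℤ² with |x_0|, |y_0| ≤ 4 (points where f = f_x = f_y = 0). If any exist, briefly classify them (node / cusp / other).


No singular points in the scanned grid; C is smooth there.

Compute partial derivatives:
  f_x = 6*x + 5.
  f_y = 1.
f_y = 1 is a nonzero constant, so f_y never vanishes: no point (x, y) can satisfy f = f_x = f_y = 0. In particular no (x, y) ∈ {−4, ..., 4}² is singular; the curve is smooth.


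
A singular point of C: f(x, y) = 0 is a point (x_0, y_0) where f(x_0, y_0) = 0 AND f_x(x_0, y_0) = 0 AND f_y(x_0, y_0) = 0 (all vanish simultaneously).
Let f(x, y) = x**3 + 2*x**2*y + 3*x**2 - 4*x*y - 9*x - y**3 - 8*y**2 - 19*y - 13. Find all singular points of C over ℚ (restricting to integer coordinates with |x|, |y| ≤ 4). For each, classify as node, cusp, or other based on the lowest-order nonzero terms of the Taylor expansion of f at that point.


Singular points: {(1, -3)}; classification: cusp.

Compute partial derivatives:
  f_x = 3*x**2 + 4*x*y + 6*x - 4*y - 9.
  f_y = 2*x**2 - 4*x - 3*y**2 - 16*y - 19.
Scan x_0 ∈ {−4, ..., 4}. For each x_0, f_y(x_0, y) is a polynomial in y; find its integer roots y ∈ {−4, ..., 4}, then test f_x and f at those candidates.
  x = -4: f_y(-4, y) = -3*y**2 - 16*y + 29; no integer root y with |y| ≤ 4.
  x = -3: f_y(-3, y) = -3*y**2 - 16*y + 11; no integer root y with |y| ≤ 4.
  x = -2: f_y(-2, y) = -3*y**2 - 16*y - 3; no integer root y with |y| ≤ 4.
  x = -1: f_y(-1, y) = -3*y**2 - 16*y - 13; vanishes at y ∈ {-1}. (-1, -1): f_x = -4 ≠ 0.
  x = 0: f_y(0, y) = -3*y**2 - 16*y - 19; no integer root y with |y| ≤ 4.
  x = 1: f_y(1, y) = -3*y**2 - 16*y - 21; vanishes at y ∈ {-3}. (1, -3): f_x = 0, f = 0 — SINGULAR.
  x = 2: f_y(2, y) = -3*y**2 - 16*y - 19; no integer root y with |y| ≤ 4.
  x = 3: f_y(3, y) = -3*y**2 - 16*y - 13; vanishes at y ∈ {-1}. (3, -1): f_x = 28 ≠ 0.
  x = 4: f_y(4, y) = -3*y**2 - 16*y - 3; no integer root y with |y| ≤ 4.
Only singular point on the grid: (1, -3).
Classify: substitute x = 1 + u, y = -3 + v and expand: f = u**3 + 2*u**2*v - v**3 + v**2.
No constant or linear terms (consistent with a singular point). Quadratic part: v**2. Cubic part: u**3 + 2*u**2*v - v**3.
The quadratic part v**2 is a perfect square, so there is a single (double) tangent line v = 0, i.e. y = -3. Restricting the cubic part to that line (v = 0) leaves u**3 ≠ 0, so f is not divisible by v and the branch is v² ≈ -u**3 to lowest order — this is a cusp.
Classification: cusp.


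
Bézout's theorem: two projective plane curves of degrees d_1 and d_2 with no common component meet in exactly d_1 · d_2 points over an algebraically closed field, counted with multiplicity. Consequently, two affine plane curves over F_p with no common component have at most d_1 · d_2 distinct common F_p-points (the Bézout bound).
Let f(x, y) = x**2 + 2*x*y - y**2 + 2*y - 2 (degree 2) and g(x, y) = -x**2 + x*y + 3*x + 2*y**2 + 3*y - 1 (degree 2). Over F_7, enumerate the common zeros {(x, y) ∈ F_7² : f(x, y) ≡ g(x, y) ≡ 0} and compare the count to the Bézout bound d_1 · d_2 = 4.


Common zeros: {(3, 1)}; count = 1; Bézout bound = 4.

deg(f) = 2, deg(g) = 2, so Bézout bound = 4.
Scan x ∈ F_7. For each x, list the y ∈ F_7 with f(x, y) ≡ 0 and those with g(x, y) ≡ 0 (mod 7); the common zeros in that column are the intersection.
  x = 0: f ≡ 0 at y ∈ ∅; g ≡ 0 at y ∈ ∅; common: ∅.
  x = 1: f ≡ 0 at y ∈ ∅; g ≡ 0 at y ∈ {1, 4}; common: ∅.
  x = 2: f ≡ 0 at y ∈ {1, 5}; g ≡ 0 at y ∈ ∅; common: ∅.
  x = 3: f ≡ 0 at y ∈ {0, 1}; g ≡ 0 at y ∈ {1, 3}; common: {1}.
  x = 4: f ≡ 0 at y ∈ {0, 3}; g ≡ 0 at y ∈ ∅; common: ∅.
  x = 5: f ≡ 0 at y ∈ ∅; g ≡ 0 at y ∈ ∅; common: ∅.
  x = 6: f ≡ 0 at y ∈ ∅; g ≡ 0 at y ∈ {2, 4}; common: ∅.
Collecting: common zeros = {(3, 1)}, so the count is 1.
Comparison with the Bézout bound: 1 ≤ 4 = deg(f)·deg(g), as expected for curves with no common component (the affine F_7-count falls short of the bound because intersections may lie at infinity, over extension fields, or carry multiplicity).


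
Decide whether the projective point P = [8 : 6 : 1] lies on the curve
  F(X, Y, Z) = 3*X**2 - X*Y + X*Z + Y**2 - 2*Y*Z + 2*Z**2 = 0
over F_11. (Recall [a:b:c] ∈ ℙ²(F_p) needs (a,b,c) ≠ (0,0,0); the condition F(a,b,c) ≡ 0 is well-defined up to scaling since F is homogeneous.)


F(8,6,1) ≡ 2 (mod 11); P is NOT on the curve.

Evaluate F(8, 6, 1) term-by-term (mod 11).
  3*X**2 ↦ 3·64·1·1 = 192
  -X*Y ↦ -1·8·6·1 = -48
  X*Z ↦ 1·8·1·1 = 8
  Y**2 ↦ 1·1·36·1 = 36
  -2*Y*Z ↦ -2·1·6·1 = -12
  2*Z**2 ↦ 2·1·1·1 = 2
Sum: F(8, 6, 1) = (192) + (-48) + (8) + (36) + (-12) + (2) = 178.
Reducing mod 11: 178 ≡ 2 (mod 11).
Since F(a, b, c) ≡ 2 ≠ 0 (mod 11), P does NOT lie on the curve.


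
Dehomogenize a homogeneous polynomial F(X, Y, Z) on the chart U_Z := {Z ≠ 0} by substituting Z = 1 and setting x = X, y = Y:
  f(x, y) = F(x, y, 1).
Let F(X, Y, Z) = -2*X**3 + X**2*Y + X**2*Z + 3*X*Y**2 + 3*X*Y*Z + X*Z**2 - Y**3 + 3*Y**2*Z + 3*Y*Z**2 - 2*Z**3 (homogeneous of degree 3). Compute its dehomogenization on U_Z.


f(x, y) = -2*x**3 + x**2*y + x**2 + 3*x*y**2 + 3*x*y + x - y**3 + 3*y**2 + 3*y - 2

On U_Z we set Z = 1. Each monomial c·X^i·Y^j·Z^k in F becomes c·x^i·y^j·1^k = c·x^i·y^j.
Substituting Z = 1: F(X, Y, 1) = -2*x**3 + x**2*y + x**2 + 3*x*y**2 + 3*x*y + x - y**3 + 3*y**2 + 3*y - 2.
Note: deg(f) ≤ deg(F) = 3; strict inequality happens when F is divisible by Z (lost terms).


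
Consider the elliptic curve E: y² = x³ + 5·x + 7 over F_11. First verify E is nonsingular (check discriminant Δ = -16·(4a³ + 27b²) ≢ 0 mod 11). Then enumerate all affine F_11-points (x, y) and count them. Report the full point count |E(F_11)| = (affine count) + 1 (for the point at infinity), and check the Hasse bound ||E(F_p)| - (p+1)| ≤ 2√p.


Affine points = {(2, 5), (2, 6), (3, 4), (3, 7), (4, 5), (4, 6), (5, 5), (5, 6), (6, 0), (7, 0), (8, 3), (8, 8), (9, 0), (10, 1), (10, 10)}; affine count = 15; |E(F_11)| = 16.

Discriminant check: Δ ∝ 4a³ + 27b² = 4·5³ + 27·7² = 4·125 + 27·49 ≡ 8 (mod 11). Nonzero ⇒ E is nonsingular.
For each x ∈ F_11, compute rhs = x³ + 5·x + 7 mod 11, then count y ∈ F_11 with y² ≡ rhs.
  x = 0: rhs = 7, matching y values: none (0 points).
  x = 1: rhs = 2, matching y values: none (0 points).
  x = 2: rhs = 3, matching y values: 5, 6 (2 points).
  x = 3: rhs = 5, matching y values: 4, 7 (2 points).
  x = 4: rhs = 3, matching y values: 5, 6 (2 points).
  x = 5: rhs = 3, matching y values: 5, 6 (2 points).
  x = 6: rhs = 0, matching y values: 0 (1 points).
  x = 7: rhs = 0, matching y values: 0 (1 points).
  x = 8: rhs = 9, matching y values: 3, 8 (2 points).
  x = 9: rhs = 0, matching y values: 0 (1 points).
  x = 10: rhs = 1, matching y values: 1, 10 (2 points).
Total affine count: 15.
Full point count |E(F_11)| = 15 + 1 = 16.
Hasse bound: |16 − (11+1)| = |4| = 4 ≤ 2√11 ≈ 6.6332 ✓.


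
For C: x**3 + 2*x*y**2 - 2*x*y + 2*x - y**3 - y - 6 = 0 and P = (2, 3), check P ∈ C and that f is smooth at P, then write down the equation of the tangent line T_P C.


Tangent line at P: 26*x - 8*y - 28 = 0.

Step 1: f(2, 3) = 0, so P lies on C.
Step 2: partial derivatives
  f_x(x, y) = 3*x**2 + 2*y**2 - 2*y + 2, f_y(x, y) = 4*x*y - 2*x - 3*y**2 - 1.
  f_x(P) = 26, f_y(P) = -8 (gradient nonzero, so P is smooth).
Step 3: tangent line at P: 26·(x − 2) + -8·(y − 3) = 0.
Expanding: 26*x - 8*y - 28 = 0.


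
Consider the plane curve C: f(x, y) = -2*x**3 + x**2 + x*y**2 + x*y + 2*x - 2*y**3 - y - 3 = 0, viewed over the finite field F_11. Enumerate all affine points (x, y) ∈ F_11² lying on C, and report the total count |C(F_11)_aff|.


Affine F_11-points: {(0, 10), (2, 0), (2, 3), (2, 9), (3, 8), (4, 5), (6, 5), (7, 5), (7, 6), (7, 9), (8, 9), (9, 7), (10, 4)}; count = 13.

For each of the 121 pairs (x, y) ∈ F_11², evaluate f(x, y) mod 11. Record the zeros.
  x = 0: [0↦8, 1↦5, 2↦1, 3↦6, 4↦8, 5↦6, 6↦10, 7↦8, 8↦10, 9↦4, 10↦0]  zeros at y ∈ {10}
  x = 1: [0↦9, 1↦8, 2↦8, 3↦8, 4↦7, 5↦4, 6↦9, 7↦10, 8↦6, 9↦7, 10↦1]  zeros at y ∈ ∅
  x = 2: [0↦0, 1↦1, 2↦5, 3↦0, 4↦7, 5↦3, 6↦9, 7↦2, 8↦3, 9↦0, 10↦3]  zeros at y ∈ {0, 3, 9}
  x = 3: [0↦2, 1↦5, 2↦2, 3↦3, 4↦7, 5↦2, 6↦9, 7↦5, 8↦0, 9↦4, 10↦5]  zeros at y ∈ {8}
  x = 4: [0↦3, 1↦8, 2↦9, 3↦5, 4↦6, 5↦0, 6↦8, 7↦7, 8↦7, 9↦7, 10↦6]  zeros at y ∈ {5}
  x = 5: [0↦2, 1↦9, 2↦3, 3↦5, 4↦3, 5↦7, 6↦5, 7↦7, 8↦1, 9↦8, 10↦5]  zeros at y ∈ ∅
  x = 6: [0↦9, 1↦7, 2↦5, 3↦2, 4↦8, 5↦0, 6↦10, 7↦4, 8↦3, 9↦6, 10↦1]  zeros at y ∈ {5}
  x = 7: [0↦1, 1↦1, 2↦3, 3↦6, 4↦9, 5↦0, 6↦0, 7↦8, 8↦1, 9↦0, 10↦4]  zeros at y ∈ {5, 6, 9}
  x = 8: [0↦10, 1↦1, 2↦7, 3↦5, 4↦5, 5↦6, 6↦7, 7↦7, 8↦5, 9↦0, 10↦2]  zeros at y ∈ {9}
  x = 9: [0↦2, 1↦6, 2↦5, 3↦9, 4↦6, 5↦6, 6↦8, 7↦0, 8↦3, 9↦5, 10↦5]  zeros at y ∈ {7}
  x = 10: [0↦9, 1↦4, 2↦7, 3↦6, 4↦0, 5↦10, 6↦2, 7↦8, 8↦5, 9↦3, 10↦1]  zeros at y ∈ {4}
Collecting zeros: affine points = {(0, 10), (2, 0), (2, 3), (2, 9), (3, 8), (4, 5), (6, 5), (7, 5), (7, 6), (7, 9), (8, 9), (9, 7), (10, 4)}.
Total count |C(F_11)_aff| = 13.


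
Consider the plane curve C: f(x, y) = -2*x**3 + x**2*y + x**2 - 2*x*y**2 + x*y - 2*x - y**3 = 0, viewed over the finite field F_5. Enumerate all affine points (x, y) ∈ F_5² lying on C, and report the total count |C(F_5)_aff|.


Affine F_5-points: {(0, 0), (1, 2), (2, 1), (2, 4), (4, 0), (4, 2)}; count = 6.

For each of the 25 pairs (x, y) ∈ F_5², evaluate f(x, y) mod 5. Record the zeros.
  x = 0: [0↦0, 1↦4, 2↦2, 3↦3, 4↦1]  zeros at y ∈ {0}
  x = 1: [0↦2, 1↦1, 2↦0, 3↦3, 4↦4]  zeros at y ∈ {2}
  x = 2: [0↦4, 1↦0, 2↦2, 3↦4, 4↦0]  zeros at y ∈ {1, 4}
  x = 3: [0↦4, 1↦4, 2↦1, 3↦4, 4↦2]  zeros at y ∈ ∅
  x = 4: [0↦0, 1↦1, 2↦0, 3↦1, 4↦3]  zeros at y ∈ {0, 2}
Collecting zeros: affine points = {(0, 0), (1, 2), (2, 1), (2, 4), (4, 0), (4, 2)}.
Total count |C(F_5)_aff| = 6.


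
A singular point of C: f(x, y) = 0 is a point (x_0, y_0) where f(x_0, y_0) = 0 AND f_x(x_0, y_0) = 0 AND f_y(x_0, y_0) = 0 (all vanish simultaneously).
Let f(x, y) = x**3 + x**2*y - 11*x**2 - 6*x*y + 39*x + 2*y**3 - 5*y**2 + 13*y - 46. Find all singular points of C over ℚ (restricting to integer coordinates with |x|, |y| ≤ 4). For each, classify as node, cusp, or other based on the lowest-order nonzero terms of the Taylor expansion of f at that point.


Singular points: {(3, 1)}; classification: node.

Compute partial derivatives:
  f_x = 3*x**2 + 2*x*y - 22*x - 6*y + 39.
  f_y = x**2 - 6*x + 6*y**2 - 10*y + 13.
Scan x_0 ∈ {−4, ..., 4}. For each x_0, f_y(x_0, y) is a polynomial in y; find its integer roots y ∈ {−4, ..., 4}, then test f_x and f at those candidates.
  x = -4: f_y(-4, y) = 6*y**2 - 10*y + 53; no integer root y with |y| ≤ 4.
  x = -3: f_y(-3, y) = 6*y**2 - 10*y + 40; no integer root y with |y| ≤ 4.
  x = -2: f_y(-2, y) = 6*y**2 - 10*y + 29; no integer root y with |y| ≤ 4.
  x = -1: f_y(-1, y) = 6*y**2 - 10*y + 20; no integer root y with |y| ≤ 4.
  x = 0: f_y(0, y) = 6*y**2 - 10*y + 13; no integer root y with |y| ≤ 4.
  x = 1: f_y(1, y) = 6*y**2 - 10*y + 8; no integer root y with |y| ≤ 4.
  x = 2: f_y(2, y) = 6*y**2 - 10*y + 5; no integer root y with |y| ≤ 4.
  x = 3: f_y(3, y) = 6*y**2 - 10*y + 4; vanishes at y ∈ {1}. (3, 1): f_x = 0, f = 0 — SINGULAR.
  x = 4: f_y(4, y) = 6*y**2 - 10*y + 5; no integer root y with |y| ≤ 4.
Only singular point on the grid: (3, 1).
Classify: substitute x = 3 + u, y = 1 + v and expand: f = u**3 + u**2*v - u**2 + 2*v**3 + v**2.
No constant or linear terms (consistent with a singular point). Quadratic part: -u**2 + v**2. Cubic part: u**3 + u**2*v + 2*v**3.
The quadratic part v**2 - u**2 = (v − u)(v + u) splits into two distinct linear factors, so there are two distinct tangent lines y − 1 = ±(x − 3) — this is a node (ordinary double point).
Classification: node.


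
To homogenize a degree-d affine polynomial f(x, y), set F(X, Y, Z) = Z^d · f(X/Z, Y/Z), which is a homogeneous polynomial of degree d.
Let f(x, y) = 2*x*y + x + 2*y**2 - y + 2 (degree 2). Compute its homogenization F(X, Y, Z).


F(X, Y, Z) = 2*X*Y + X*Z + 2*Y**2 - Y*Z + 2*Z**2

deg(f) = 2.
Substitute x = X/Z, y = Y/Z into f, then multiply by Z^2.
  monomial 2·x^1·y^1 ↦ 2·X^1·Y^1·Z^0.
  monomial 1·x^1·y^0 ↦ 1·X^1·Y^0·Z^1.
  monomial 2·x^0·y^2 ↦ 2·X^0·Y^2·Z^0.
  monomial -1·x^0·y^1 ↦ -1·X^0·Y^1·Z^1.
  monomial 2·x^0·y^0 ↦ 2·X^0·Y^0·Z^2.
Collecting: F(X, Y, Z) = 2*X*Y + X*Z + 2*Y**2 - Y*Z + 2*Z**2.


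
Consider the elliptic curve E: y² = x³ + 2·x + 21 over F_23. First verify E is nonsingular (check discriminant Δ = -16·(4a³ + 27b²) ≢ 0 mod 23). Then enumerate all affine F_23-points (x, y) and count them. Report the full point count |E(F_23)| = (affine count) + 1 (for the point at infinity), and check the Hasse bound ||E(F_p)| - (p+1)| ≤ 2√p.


Affine points = {(1, 1), (1, 22), (3, 10), (3, 13), (4, 1), (4, 22), (5, 8), (5, 15), (9, 3), (9, 20), (10, 11), (10, 12), (12, 5), (12, 18), (13, 6), (13, 17), (16, 3), (16, 20), (17, 0), (18, 1), (18, 22), (19, 8), (19, 15), (21, 3), (21, 20), (22, 8), (22, 15)}; affine count = 27; |E(F_23)| = 28.

Discriminant check: Δ ∝ 4a³ + 27b² = 4·2³ + 27·21² = 4·8 + 27·441 ≡ 2 (mod 23). Nonzero ⇒ E is nonsingular.
For each x ∈ F_23, compute rhs = x³ + 2·x + 21 mod 23, then count y ∈ F_23 with y² ≡ rhs.
  x = 0: rhs = 21, matching y values: none (0 points).
  x = 1: rhs = 1, matching y values: 1, 22 (2 points).
  x = 2: rhs = 10, matching y values: none (0 points).
  x = 3: rhs = 8, matching y values: 10, 13 (2 points).
  x = 4: rhs = 1, matching y values: 1, 22 (2 points).
  x = 5: rhs = 18, matching y values: 8, 15 (2 points).
  x = 6: rhs = 19, matching y values: none (0 points).
  x = 7: rhs = 10, matching y values: none (0 points).
  x = 8: rhs = 20, matching y values: none (0 points).
  x = 9: rhs = 9, matching y values: 3, 20 (2 points).
  x = 10: rhs = 6, matching y values: 11, 12 (2 points).
  x = 11: rhs = 17, matching y values: none (0 points).
  x = 12: rhs = 2, matching y values: 5, 18 (2 points).
  x = 13: rhs = 13, matching y values: 6, 17 (2 points).
  x = 14: rhs = 10, matching y values: none (0 points).
  x = 15: rhs = 22, matching y values: none (0 points).
  x = 16: rhs = 9, matching y values: 3, 20 (2 points).
  x = 17: rhs = 0, matching y values: 0 (1 points).
  x = 18: rhs = 1, matching y values: 1, 22 (2 points).
  x = 19: rhs = 18, matching y values: 8, 15 (2 points).
  x = 20: rhs = 11, matching y values: none (0 points).
  x = 21: rhs = 9, matching y values: 3, 20 (2 points).
  x = 22: rhs = 18, matching y values: 8, 15 (2 points).
Total affine count: 27.
Full point count |E(F_23)| = 27 + 1 = 28.
Hasse bound: |28 − (23+1)| = |4| = 4 ≤ 2√23 ≈ 9.5917 ✓.


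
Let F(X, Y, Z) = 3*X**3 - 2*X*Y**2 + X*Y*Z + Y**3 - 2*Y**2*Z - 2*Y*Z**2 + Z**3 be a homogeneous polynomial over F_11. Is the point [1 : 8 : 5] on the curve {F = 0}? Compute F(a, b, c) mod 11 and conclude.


F(1,8,5) ≡ 7 (mod 11); P is NOT on the curve.

Evaluate F(1, 8, 5) term-by-term (mod 11).
  3*X**3 ↦ 3·1·1·1 = 3
  -2*X*Y**2 ↦ -2·1·64·1 = -128
  X*Y*Z ↦ 1·1·8·5 = 40
  Y**3 ↦ 1·1·512·1 = 512
  -2*Y**2*Z ↦ -2·1·64·5 = -640
  -2*Y*Z**2 ↦ -2·1·8·25 = -400
  Z**3 ↦ 1·1·1·125 = 125
Sum: F(1, 8, 5) = (3) + (-128) + (40) + (512) + (-640) + (-400) + (125) = -488.
Reducing mod 11: -488 ≡ 7 (mod 11).
Since F(a, b, c) ≡ 7 ≠ 0 (mod 11), P does NOT lie on the curve.


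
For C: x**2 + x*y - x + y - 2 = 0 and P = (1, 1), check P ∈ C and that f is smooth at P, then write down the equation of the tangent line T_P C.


Tangent line at P: 2*x + 2*y - 4 = 0.

Step 1: f(1, 1) = 0, so P lies on C.
Step 2: partial derivatives
  f_x(x, y) = 2*x + y - 1, f_y(x, y) = x + 1.
  f_x(P) = 2, f_y(P) = 2 (gradient nonzero, so P is smooth).
Step 3: tangent line at P: 2·(x − 1) + 2·(y − 1) = 0.
Expanding: 2*x + 2*y - 4 = 0.


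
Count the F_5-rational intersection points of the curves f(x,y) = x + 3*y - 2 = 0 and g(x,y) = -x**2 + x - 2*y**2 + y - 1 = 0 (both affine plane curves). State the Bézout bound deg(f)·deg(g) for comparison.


Common zeros: ∅; count = 0; Bézout bound = 2.

deg(f) = 1, deg(g) = 2, so Bézout bound = 2.
Scan x ∈ F_5. For each x, list the y ∈ F_5 with f(x, y) ≡ 0 and those with g(x, y) ≡ 0 (mod 5); the common zeros in that column are the intersection.
  x = 0: f ≡ 0 at y ∈ {4}; g ≡ 0 at y ∈ ∅; common: ∅.
  x = 1: f ≡ 0 at y ∈ {2}; g ≡ 0 at y ∈ ∅; common: ∅.
  x = 2: f ≡ 0 at y ∈ {0}; g ≡ 0 at y ∈ ∅; common: ∅.
  x = 3: f ≡ 0 at y ∈ {3}; g ≡ 0 at y ∈ {4}; common: ∅.
  x = 4: f ≡ 0 at y ∈ {1}; g ≡ 0 at y ∈ ∅; common: ∅.
Collecting: common zeros = ∅, so the count is 0.
Comparison with the Bézout bound: 0 ≤ 2 = deg(f)·deg(g), as expected for curves with no common component (the affine F_5-count falls short of the bound because intersections may lie at infinity, over extension fields, or carry multiplicity).


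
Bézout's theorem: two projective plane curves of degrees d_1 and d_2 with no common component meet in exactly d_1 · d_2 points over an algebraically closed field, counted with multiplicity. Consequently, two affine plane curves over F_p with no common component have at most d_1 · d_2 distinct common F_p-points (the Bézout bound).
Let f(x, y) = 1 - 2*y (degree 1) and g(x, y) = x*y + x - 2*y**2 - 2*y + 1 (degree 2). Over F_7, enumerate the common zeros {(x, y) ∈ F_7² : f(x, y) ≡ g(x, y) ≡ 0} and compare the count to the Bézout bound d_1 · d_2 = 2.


Common zeros: {(5, 4)}; count = 1; Bézout bound = 2.

deg(f) = 1, deg(g) = 2, so Bézout bound = 2.
Scan x ∈ F_7. For each x, list the y ∈ F_7 with f(x, y) ≡ 0 and those with g(x, y) ≡ 0 (mod 7); the common zeros in that column are the intersection.
  x = 0: f ≡ 0 at y ∈ {4}; g ≡ 0 at y ∈ ∅; common: ∅.
  x = 1: f ≡ 0 at y ∈ {4}; g ≡ 0 at y ∈ ∅; common: ∅.
  x = 2: f ≡ 0 at y ∈ {4}; g ≡ 0 at y ∈ ∅; common: ∅.
  x = 3: f ≡ 0 at y ∈ {4}; g ≡ 0 at y ∈ ∅; common: ∅.
  x = 4: f ≡ 0 at y ∈ {4}; g ≡ 0 at y ∈ {3, 5}; common: ∅.
  x = 5: f ≡ 0 at y ∈ {4}; g ≡ 0 at y ∈ {1, 4}; common: {4}.
  x = 6: f ≡ 0 at y ∈ {4}; g ≡ 0 at y ∈ {0, 2}; common: ∅.
Collecting: common zeros = {(5, 4)}, so the count is 1.
Comparison with the Bézout bound: 1 ≤ 2 = deg(f)·deg(g), as expected for curves with no common component (the affine F_7-count falls short of the bound because intersections may lie at infinity, over extension fields, or carry multiplicity).


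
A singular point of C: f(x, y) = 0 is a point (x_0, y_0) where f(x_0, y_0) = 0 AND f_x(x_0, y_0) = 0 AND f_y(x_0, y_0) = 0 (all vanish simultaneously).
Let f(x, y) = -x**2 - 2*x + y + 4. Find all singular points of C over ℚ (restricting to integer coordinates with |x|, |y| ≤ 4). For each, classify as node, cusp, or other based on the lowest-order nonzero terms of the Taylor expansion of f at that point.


No singular points in the scanned grid; C is smooth there.

Compute partial derivatives:
  f_x = -2*x - 2.
  f_y = 1.
f_y = 1 is a nonzero constant, so f_y never vanishes: no point (x, y) can satisfy f = f_x = f_y = 0. In particular no (x, y) ∈ {−4, ..., 4}² is singular; the curve is smooth.


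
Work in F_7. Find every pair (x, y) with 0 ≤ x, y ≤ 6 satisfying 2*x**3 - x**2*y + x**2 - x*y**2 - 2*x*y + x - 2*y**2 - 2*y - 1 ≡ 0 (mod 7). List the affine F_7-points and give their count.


Affine F_7-points: {(2, 0), (2, 1), (3, 6), (4, 0), (4, 5), (5, 3)}; count = 6.

For each of the 49 pairs (x, y) ∈ F_7², evaluate f(x, y) mod 7. Record the zeros.
  x = 0: [0↦6, 1↦2, 2↦1, 3↦3, 4↦1, 5↦2, 6↦6]  zeros at y ∈ ∅
  x = 1: [0↦3, 1↦2, 2↦2, 3↦3, 4↦5, 5↦1, 6↦5]  zeros at y ∈ ∅
  x = 2: [0↦0, 1↦0, 2↦6, 3↦4, 4↦1, 5↦4, 6↦6]  zeros at y ∈ {0, 1}
  x = 3: [0↦2, 1↦1, 2↦4, 3↦4, 4↦1, 5↦2, 6↦0]  zeros at y ∈ {6}
  x = 4: [0↦0, 1↦3, 2↦1, 3↦1, 4↦3, 5↦0, 6↦6]  zeros at y ∈ {0, 5}
  x = 5: [0↦6, 1↦4, 2↦2, 3↦0, 4↦5, 5↦3, 6↦1]  zeros at y ∈ {3}
  x = 6: [0↦4, 1↦2, 2↦5, 3↦6, 4↦5, 5↦2, 6↦4]  zeros at y ∈ ∅
Collecting zeros: affine points = {(2, 0), (2, 1), (3, 6), (4, 0), (4, 5), (5, 3)}.
Total count |C(F_7)_aff| = 6.


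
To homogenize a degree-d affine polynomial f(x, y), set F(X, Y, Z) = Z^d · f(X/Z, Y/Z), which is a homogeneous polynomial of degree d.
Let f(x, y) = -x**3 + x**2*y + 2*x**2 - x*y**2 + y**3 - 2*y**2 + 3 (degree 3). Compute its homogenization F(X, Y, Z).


F(X, Y, Z) = -X**3 + X**2*Y + 2*X**2*Z - X*Y**2 + Y**3 - 2*Y**2*Z + 3*Z**3

deg(f) = 3.
Substitute x = X/Z, y = Y/Z into f, then multiply by Z^3.
  monomial -1·x^3·y^0 ↦ -1·X^3·Y^0·Z^0.
  monomial 1·x^2·y^1 ↦ 1·X^2·Y^1·Z^0.
  monomial 2·x^2·y^0 ↦ 2·X^2·Y^0·Z^1.
  monomial -1·x^1·y^2 ↦ -1·X^1·Y^2·Z^0.
  monomial 1·x^0·y^3 ↦ 1·X^0·Y^3·Z^0.
  monomial -2·x^0·y^2 ↦ -2·X^0·Y^2·Z^1.
  monomial 3·x^0·y^0 ↦ 3·X^0·Y^0·Z^3.
Collecting: F(X, Y, Z) = -X**3 + X**2*Y + 2*X**2*Z - X*Y**2 + Y**3 - 2*Y**2*Z + 3*Z**3.


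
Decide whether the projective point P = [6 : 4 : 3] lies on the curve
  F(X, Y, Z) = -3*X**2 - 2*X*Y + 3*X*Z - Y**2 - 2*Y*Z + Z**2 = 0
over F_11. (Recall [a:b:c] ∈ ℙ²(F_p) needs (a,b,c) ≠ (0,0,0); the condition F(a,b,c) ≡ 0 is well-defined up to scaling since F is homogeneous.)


F(6,4,3) ≡ 10 (mod 11); P is NOT on the curve.

Evaluate F(6, 4, 3) term-by-term (mod 11).
  -3*X**2 ↦ -3·36·1·1 = -108
  -2*X*Y ↦ -2·6·4·1 = -48
  3*X*Z ↦ 3·6·1·3 = 54
  -Y**2 ↦ -1·1·16·1 = -16
  -2*Y*Z ↦ -2·1·4·3 = -24
  Z**2 ↦ 1·1·1·9 = 9
Sum: F(6, 4, 3) = (-108) + (-48) + (54) + (-16) + (-24) + (9) = -133.
Reducing mod 11: -133 ≡ 10 (mod 11).
Since F(a, b, c) ≡ 10 ≠ 0 (mod 11), P does NOT lie on the curve.


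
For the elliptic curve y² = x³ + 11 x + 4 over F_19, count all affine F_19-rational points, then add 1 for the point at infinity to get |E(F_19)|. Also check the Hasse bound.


Affine points = {(0, 2), (0, 17), (1, 4), (1, 15), (3, 8), (3, 11), (4, 6), (4, 13), (6, 1), (6, 18), (7, 5), (7, 14), (13, 8), (13, 11), (16, 1), (16, 18), (18, 7), (18, 12)}; affine count = 18; |E(F_19)| = 19.

Discriminant check: Δ ∝ 4a³ + 27b² = 4·11³ + 27·4² = 4·1331 + 27·16 ≡ 18 (mod 19). Nonzero ⇒ E is nonsingular.
For each x ∈ F_19, compute rhs = x³ + 11·x + 4 mod 19, then count y ∈ F_19 with y² ≡ rhs.
  x = 0: rhs = 4, matching y values: 2, 17 (2 points).
  x = 1: rhs = 16, matching y values: 4, 15 (2 points).
  x = 2: rhs = 15, matching y values: none (0 points).
  x = 3: rhs = 7, matching y values: 8, 11 (2 points).
  x = 4: rhs = 17, matching y values: 6, 13 (2 points).
  x = 5: rhs = 13, matching y values: none (0 points).
  x = 6: rhs = 1, matching y values: 1, 18 (2 points).
  x = 7: rhs = 6, matching y values: 5, 14 (2 points).
  x = 8: rhs = 15, matching y values: none (0 points).
  x = 9: rhs = 15, matching y values: none (0 points).
  x = 10: rhs = 12, matching y values: none (0 points).
  x = 11: rhs = 12, matching y values: none (0 points).
  x = 12: rhs = 2, matching y values: none (0 points).
  x = 13: rhs = 7, matching y values: 8, 11 (2 points).
  x = 14: rhs = 14, matching y values: none (0 points).
  x = 15: rhs = 10, matching y values: none (0 points).
  x = 16: rhs = 1, matching y values: 1, 18 (2 points).
  x = 17: rhs = 12, matching y values: none (0 points).
  x = 18: rhs = 11, matching y values: 7, 12 (2 points).
Total affine count: 18.
Full point count |E(F_19)| = 18 + 1 = 19.
Hasse bound: |19 − (19+1)| = |-1| = 1 ≤ 2√19 ≈ 8.7178 ✓.


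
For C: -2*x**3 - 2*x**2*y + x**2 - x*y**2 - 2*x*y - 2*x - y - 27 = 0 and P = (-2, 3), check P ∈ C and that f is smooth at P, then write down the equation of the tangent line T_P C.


Tangent line at P: -21*x + 7*y - 63 = 0.

Step 1: f(-2, 3) = 0, so P lies on C.
Step 2: partial derivatives
  f_x(x, y) = -6*x**2 - 4*x*y + 2*x - y**2 - 2*y - 2, f_y(x, y) = -2*x**2 - 2*x*y - 2*x - 1.
  f_x(P) = -21, f_y(P) = 7 (gradient nonzero, so P is smooth).
Step 3: tangent line at P: -21·(x − -2) + 7·(y − 3) = 0.
Expanding: -21*x + 7*y - 63 = 0.


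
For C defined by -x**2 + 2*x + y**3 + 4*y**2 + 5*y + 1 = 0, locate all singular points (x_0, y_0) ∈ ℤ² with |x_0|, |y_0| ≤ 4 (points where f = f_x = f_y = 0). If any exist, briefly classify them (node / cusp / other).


Singular points: {(1, -1)}; classification: node.

Compute partial derivatives:
  f_x = 2 - 2*x.
  f_y = 3*y**2 + 8*y + 5.
Scan x_0 ∈ {−4, ..., 4}. For each x_0, f_y(x_0, y) is a polynomial in y; find its integer roots y ∈ {−4, ..., 4}, then test f_x and f at those candidates.
  x = -4: f_y(-4, y) = 3*y**2 + 8*y + 5; vanishes at y ∈ {-1}. (-4, -1): f_x = 10 ≠ 0.
  x = -3: f_y(-3, y) = 3*y**2 + 8*y + 5; vanishes at y ∈ {-1}. (-3, -1): f_x = 8 ≠ 0.
  x = -2: f_y(-2, y) = 3*y**2 + 8*y + 5; vanishes at y ∈ {-1}. (-2, -1): f_x = 6 ≠ 0.
  x = -1: f_y(-1, y) = 3*y**2 + 8*y + 5; vanishes at y ∈ {-1}. (-1, -1): f_x = 4 ≠ 0.
  x = 0: f_y(0, y) = 3*y**2 + 8*y + 5; vanishes at y ∈ {-1}. (0, -1): f_x = 2 ≠ 0.
  x = 1: f_y(1, y) = 3*y**2 + 8*y + 5; vanishes at y ∈ {-1}. (1, -1): f_x = 0, f = 0 — SINGULAR.
  x = 2: f_y(2, y) = 3*y**2 + 8*y + 5; vanishes at y ∈ {-1}. (2, -1): f_x = -2 ≠ 0.
  x = 3: f_y(3, y) = 3*y**2 + 8*y + 5; vanishes at y ∈ {-1}. (3, -1): f_x = -4 ≠ 0.
  x = 4: f_y(4, y) = 3*y**2 + 8*y + 5; vanishes at y ∈ {-1}. (4, -1): f_x = -6 ≠ 0.
Only singular point on the grid: (1, -1).
Classify: substitute x = 1 + u, y = -1 + v and expand: f = -u**2 + v**3 + v**2.
No constant or linear terms (consistent with a singular point). Quadratic part: -u**2 + v**2. Cubic part: v**3.
The quadratic part v**2 - u**2 = (v − u)(v + u) splits into two distinct linear factors, so there are two distinct tangent lines y − -1 = ±(x − 1) — this is a node (ordinary double point).
Classification: node.
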